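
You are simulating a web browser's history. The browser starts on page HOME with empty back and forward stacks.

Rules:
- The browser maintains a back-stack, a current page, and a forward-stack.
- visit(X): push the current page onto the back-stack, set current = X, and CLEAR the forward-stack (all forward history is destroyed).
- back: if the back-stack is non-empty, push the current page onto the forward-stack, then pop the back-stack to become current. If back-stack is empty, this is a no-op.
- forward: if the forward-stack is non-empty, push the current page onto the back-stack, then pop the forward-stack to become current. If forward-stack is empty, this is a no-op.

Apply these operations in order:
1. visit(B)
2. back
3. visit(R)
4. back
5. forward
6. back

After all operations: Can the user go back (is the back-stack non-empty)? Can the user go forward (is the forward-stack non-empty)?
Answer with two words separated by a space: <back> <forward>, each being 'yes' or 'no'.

Answer: no yes

Derivation:
After 1 (visit(B)): cur=B back=1 fwd=0
After 2 (back): cur=HOME back=0 fwd=1
After 3 (visit(R)): cur=R back=1 fwd=0
After 4 (back): cur=HOME back=0 fwd=1
After 5 (forward): cur=R back=1 fwd=0
After 6 (back): cur=HOME back=0 fwd=1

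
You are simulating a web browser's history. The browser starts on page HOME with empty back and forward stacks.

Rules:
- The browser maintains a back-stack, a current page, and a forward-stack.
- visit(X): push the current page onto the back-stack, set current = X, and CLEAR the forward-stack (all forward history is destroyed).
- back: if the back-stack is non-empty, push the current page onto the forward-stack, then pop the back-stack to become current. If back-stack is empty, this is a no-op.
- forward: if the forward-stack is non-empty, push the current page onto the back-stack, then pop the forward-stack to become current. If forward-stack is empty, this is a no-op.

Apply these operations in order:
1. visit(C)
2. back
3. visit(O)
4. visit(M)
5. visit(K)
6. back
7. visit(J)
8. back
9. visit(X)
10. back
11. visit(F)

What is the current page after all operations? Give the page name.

Answer: F

Derivation:
After 1 (visit(C)): cur=C back=1 fwd=0
After 2 (back): cur=HOME back=0 fwd=1
After 3 (visit(O)): cur=O back=1 fwd=0
After 4 (visit(M)): cur=M back=2 fwd=0
After 5 (visit(K)): cur=K back=3 fwd=0
After 6 (back): cur=M back=2 fwd=1
After 7 (visit(J)): cur=J back=3 fwd=0
After 8 (back): cur=M back=2 fwd=1
After 9 (visit(X)): cur=X back=3 fwd=0
After 10 (back): cur=M back=2 fwd=1
After 11 (visit(F)): cur=F back=3 fwd=0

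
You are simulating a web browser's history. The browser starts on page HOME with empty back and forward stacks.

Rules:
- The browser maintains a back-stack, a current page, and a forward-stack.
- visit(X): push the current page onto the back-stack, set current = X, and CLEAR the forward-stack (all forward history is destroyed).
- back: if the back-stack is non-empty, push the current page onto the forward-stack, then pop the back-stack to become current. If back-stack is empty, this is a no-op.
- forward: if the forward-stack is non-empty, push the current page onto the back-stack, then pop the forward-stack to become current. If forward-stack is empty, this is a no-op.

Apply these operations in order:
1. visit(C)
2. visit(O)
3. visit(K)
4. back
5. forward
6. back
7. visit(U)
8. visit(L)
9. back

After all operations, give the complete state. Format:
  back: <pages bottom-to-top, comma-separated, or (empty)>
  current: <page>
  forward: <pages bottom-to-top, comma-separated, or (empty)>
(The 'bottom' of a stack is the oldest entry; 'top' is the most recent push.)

After 1 (visit(C)): cur=C back=1 fwd=0
After 2 (visit(O)): cur=O back=2 fwd=0
After 3 (visit(K)): cur=K back=3 fwd=0
After 4 (back): cur=O back=2 fwd=1
After 5 (forward): cur=K back=3 fwd=0
After 6 (back): cur=O back=2 fwd=1
After 7 (visit(U)): cur=U back=3 fwd=0
After 8 (visit(L)): cur=L back=4 fwd=0
After 9 (back): cur=U back=3 fwd=1

Answer: back: HOME,C,O
current: U
forward: L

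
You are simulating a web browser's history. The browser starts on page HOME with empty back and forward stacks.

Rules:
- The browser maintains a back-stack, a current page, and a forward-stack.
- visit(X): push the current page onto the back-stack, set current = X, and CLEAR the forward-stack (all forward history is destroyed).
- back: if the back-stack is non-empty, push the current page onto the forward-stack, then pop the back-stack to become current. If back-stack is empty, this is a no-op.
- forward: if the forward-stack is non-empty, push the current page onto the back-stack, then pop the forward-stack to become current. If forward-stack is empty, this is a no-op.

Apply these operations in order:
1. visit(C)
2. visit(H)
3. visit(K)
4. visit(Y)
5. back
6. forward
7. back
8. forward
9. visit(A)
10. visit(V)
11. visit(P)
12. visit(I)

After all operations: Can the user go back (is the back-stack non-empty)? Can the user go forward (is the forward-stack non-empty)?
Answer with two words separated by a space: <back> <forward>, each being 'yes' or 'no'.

After 1 (visit(C)): cur=C back=1 fwd=0
After 2 (visit(H)): cur=H back=2 fwd=0
After 3 (visit(K)): cur=K back=3 fwd=0
After 4 (visit(Y)): cur=Y back=4 fwd=0
After 5 (back): cur=K back=3 fwd=1
After 6 (forward): cur=Y back=4 fwd=0
After 7 (back): cur=K back=3 fwd=1
After 8 (forward): cur=Y back=4 fwd=0
After 9 (visit(A)): cur=A back=5 fwd=0
After 10 (visit(V)): cur=V back=6 fwd=0
After 11 (visit(P)): cur=P back=7 fwd=0
After 12 (visit(I)): cur=I back=8 fwd=0

Answer: yes no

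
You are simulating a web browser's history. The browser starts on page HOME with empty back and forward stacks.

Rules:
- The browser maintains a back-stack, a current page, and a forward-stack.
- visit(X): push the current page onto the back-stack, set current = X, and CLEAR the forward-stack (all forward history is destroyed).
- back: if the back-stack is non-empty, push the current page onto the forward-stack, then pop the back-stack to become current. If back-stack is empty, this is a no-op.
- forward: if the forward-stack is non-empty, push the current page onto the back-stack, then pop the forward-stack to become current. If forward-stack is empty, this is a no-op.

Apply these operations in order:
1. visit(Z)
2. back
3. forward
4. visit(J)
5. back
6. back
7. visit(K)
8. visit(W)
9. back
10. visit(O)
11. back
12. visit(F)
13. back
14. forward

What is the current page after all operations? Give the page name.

Answer: F

Derivation:
After 1 (visit(Z)): cur=Z back=1 fwd=0
After 2 (back): cur=HOME back=0 fwd=1
After 3 (forward): cur=Z back=1 fwd=0
After 4 (visit(J)): cur=J back=2 fwd=0
After 5 (back): cur=Z back=1 fwd=1
After 6 (back): cur=HOME back=0 fwd=2
After 7 (visit(K)): cur=K back=1 fwd=0
After 8 (visit(W)): cur=W back=2 fwd=0
After 9 (back): cur=K back=1 fwd=1
After 10 (visit(O)): cur=O back=2 fwd=0
After 11 (back): cur=K back=1 fwd=1
After 12 (visit(F)): cur=F back=2 fwd=0
After 13 (back): cur=K back=1 fwd=1
After 14 (forward): cur=F back=2 fwd=0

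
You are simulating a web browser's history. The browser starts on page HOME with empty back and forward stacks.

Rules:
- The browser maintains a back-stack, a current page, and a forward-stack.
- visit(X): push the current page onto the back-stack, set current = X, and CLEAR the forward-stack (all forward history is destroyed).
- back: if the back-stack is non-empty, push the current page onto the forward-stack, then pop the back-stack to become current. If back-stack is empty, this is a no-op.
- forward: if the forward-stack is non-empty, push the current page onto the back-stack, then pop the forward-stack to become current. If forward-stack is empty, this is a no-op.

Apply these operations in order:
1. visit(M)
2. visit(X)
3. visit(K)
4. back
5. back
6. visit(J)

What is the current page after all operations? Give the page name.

Answer: J

Derivation:
After 1 (visit(M)): cur=M back=1 fwd=0
After 2 (visit(X)): cur=X back=2 fwd=0
After 3 (visit(K)): cur=K back=3 fwd=0
After 4 (back): cur=X back=2 fwd=1
After 5 (back): cur=M back=1 fwd=2
After 6 (visit(J)): cur=J back=2 fwd=0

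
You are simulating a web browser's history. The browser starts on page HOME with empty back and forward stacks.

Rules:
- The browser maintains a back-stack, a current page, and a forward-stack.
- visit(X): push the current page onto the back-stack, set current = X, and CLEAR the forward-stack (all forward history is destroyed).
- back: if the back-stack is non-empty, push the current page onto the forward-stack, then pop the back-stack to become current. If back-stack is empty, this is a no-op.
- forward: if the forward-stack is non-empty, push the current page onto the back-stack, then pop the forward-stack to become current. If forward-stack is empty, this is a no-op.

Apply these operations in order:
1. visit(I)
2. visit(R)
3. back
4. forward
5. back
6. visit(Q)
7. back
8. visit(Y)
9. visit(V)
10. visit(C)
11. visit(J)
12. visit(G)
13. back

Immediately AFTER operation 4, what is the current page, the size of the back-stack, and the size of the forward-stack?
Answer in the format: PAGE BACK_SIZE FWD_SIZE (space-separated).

After 1 (visit(I)): cur=I back=1 fwd=0
After 2 (visit(R)): cur=R back=2 fwd=0
After 3 (back): cur=I back=1 fwd=1
After 4 (forward): cur=R back=2 fwd=0

R 2 0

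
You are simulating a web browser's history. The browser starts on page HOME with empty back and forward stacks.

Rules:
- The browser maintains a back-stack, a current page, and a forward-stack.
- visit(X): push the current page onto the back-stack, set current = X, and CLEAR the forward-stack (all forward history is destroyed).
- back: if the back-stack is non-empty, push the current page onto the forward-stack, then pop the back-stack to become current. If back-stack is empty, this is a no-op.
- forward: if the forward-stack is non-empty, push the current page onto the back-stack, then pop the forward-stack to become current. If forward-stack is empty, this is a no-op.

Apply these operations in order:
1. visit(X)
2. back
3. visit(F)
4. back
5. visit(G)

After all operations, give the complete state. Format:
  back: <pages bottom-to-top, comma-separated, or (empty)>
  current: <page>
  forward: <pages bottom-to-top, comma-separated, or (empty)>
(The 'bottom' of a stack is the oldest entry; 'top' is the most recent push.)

After 1 (visit(X)): cur=X back=1 fwd=0
After 2 (back): cur=HOME back=0 fwd=1
After 3 (visit(F)): cur=F back=1 fwd=0
After 4 (back): cur=HOME back=0 fwd=1
After 5 (visit(G)): cur=G back=1 fwd=0

Answer: back: HOME
current: G
forward: (empty)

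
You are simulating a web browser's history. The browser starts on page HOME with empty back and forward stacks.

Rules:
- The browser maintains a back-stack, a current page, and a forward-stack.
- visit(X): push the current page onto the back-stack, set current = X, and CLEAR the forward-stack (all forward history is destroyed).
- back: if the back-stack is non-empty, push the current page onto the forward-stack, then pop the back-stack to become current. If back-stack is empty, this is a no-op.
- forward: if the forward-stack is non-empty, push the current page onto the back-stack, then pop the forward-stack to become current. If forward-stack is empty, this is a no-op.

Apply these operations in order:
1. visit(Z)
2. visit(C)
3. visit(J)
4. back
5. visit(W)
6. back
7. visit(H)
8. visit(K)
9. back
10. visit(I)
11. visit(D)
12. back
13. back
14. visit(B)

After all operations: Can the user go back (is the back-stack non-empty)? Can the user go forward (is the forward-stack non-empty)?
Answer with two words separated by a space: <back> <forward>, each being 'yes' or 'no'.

Answer: yes no

Derivation:
After 1 (visit(Z)): cur=Z back=1 fwd=0
After 2 (visit(C)): cur=C back=2 fwd=0
After 3 (visit(J)): cur=J back=3 fwd=0
After 4 (back): cur=C back=2 fwd=1
After 5 (visit(W)): cur=W back=3 fwd=0
After 6 (back): cur=C back=2 fwd=1
After 7 (visit(H)): cur=H back=3 fwd=0
After 8 (visit(K)): cur=K back=4 fwd=0
After 9 (back): cur=H back=3 fwd=1
After 10 (visit(I)): cur=I back=4 fwd=0
After 11 (visit(D)): cur=D back=5 fwd=0
After 12 (back): cur=I back=4 fwd=1
After 13 (back): cur=H back=3 fwd=2
After 14 (visit(B)): cur=B back=4 fwd=0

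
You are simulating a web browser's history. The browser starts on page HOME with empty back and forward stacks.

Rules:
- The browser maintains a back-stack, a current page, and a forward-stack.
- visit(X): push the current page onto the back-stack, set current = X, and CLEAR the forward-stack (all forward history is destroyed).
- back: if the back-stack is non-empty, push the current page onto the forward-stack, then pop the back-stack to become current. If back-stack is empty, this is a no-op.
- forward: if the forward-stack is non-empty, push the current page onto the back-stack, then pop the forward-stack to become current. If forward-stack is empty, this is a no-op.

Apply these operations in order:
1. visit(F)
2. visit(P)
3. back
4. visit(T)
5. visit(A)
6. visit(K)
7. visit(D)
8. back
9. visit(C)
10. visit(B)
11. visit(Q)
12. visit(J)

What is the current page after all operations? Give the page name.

After 1 (visit(F)): cur=F back=1 fwd=0
After 2 (visit(P)): cur=P back=2 fwd=0
After 3 (back): cur=F back=1 fwd=1
After 4 (visit(T)): cur=T back=2 fwd=0
After 5 (visit(A)): cur=A back=3 fwd=0
After 6 (visit(K)): cur=K back=4 fwd=0
After 7 (visit(D)): cur=D back=5 fwd=0
After 8 (back): cur=K back=4 fwd=1
After 9 (visit(C)): cur=C back=5 fwd=0
After 10 (visit(B)): cur=B back=6 fwd=0
After 11 (visit(Q)): cur=Q back=7 fwd=0
After 12 (visit(J)): cur=J back=8 fwd=0

Answer: J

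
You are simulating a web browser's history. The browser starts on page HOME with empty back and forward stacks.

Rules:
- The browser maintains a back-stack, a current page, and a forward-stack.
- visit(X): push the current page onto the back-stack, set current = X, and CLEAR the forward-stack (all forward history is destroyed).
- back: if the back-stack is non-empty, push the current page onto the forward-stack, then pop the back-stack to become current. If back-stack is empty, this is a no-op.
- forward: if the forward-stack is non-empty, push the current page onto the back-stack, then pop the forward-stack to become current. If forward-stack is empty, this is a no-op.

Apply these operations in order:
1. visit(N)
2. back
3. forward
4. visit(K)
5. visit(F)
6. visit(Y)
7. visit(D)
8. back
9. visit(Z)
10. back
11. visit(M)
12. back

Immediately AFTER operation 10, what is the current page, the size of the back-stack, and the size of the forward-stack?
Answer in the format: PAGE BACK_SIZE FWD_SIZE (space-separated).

After 1 (visit(N)): cur=N back=1 fwd=0
After 2 (back): cur=HOME back=0 fwd=1
After 3 (forward): cur=N back=1 fwd=0
After 4 (visit(K)): cur=K back=2 fwd=0
After 5 (visit(F)): cur=F back=3 fwd=0
After 6 (visit(Y)): cur=Y back=4 fwd=0
After 7 (visit(D)): cur=D back=5 fwd=0
After 8 (back): cur=Y back=4 fwd=1
After 9 (visit(Z)): cur=Z back=5 fwd=0
After 10 (back): cur=Y back=4 fwd=1

Y 4 1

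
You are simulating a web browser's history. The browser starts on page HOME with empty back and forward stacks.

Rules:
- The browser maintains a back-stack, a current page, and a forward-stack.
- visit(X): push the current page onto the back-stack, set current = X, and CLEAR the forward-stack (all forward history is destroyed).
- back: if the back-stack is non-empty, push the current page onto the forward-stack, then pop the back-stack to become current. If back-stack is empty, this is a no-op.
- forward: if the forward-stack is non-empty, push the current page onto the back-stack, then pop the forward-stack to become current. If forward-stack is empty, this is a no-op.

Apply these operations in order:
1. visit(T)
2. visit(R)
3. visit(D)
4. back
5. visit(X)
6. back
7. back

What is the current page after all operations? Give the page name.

Answer: T

Derivation:
After 1 (visit(T)): cur=T back=1 fwd=0
After 2 (visit(R)): cur=R back=2 fwd=0
After 3 (visit(D)): cur=D back=3 fwd=0
After 4 (back): cur=R back=2 fwd=1
After 5 (visit(X)): cur=X back=3 fwd=0
After 6 (back): cur=R back=2 fwd=1
After 7 (back): cur=T back=1 fwd=2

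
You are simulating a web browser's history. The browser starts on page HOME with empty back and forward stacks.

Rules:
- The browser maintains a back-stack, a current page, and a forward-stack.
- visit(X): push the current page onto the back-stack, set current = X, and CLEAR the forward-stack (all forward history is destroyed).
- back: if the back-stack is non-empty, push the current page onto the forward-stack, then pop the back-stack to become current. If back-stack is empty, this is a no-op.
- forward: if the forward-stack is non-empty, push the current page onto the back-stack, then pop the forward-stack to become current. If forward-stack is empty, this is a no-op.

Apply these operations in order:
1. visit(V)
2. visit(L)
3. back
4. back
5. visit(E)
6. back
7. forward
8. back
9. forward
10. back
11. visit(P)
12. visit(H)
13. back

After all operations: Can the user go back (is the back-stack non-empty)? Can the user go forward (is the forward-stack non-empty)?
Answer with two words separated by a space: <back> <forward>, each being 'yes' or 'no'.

After 1 (visit(V)): cur=V back=1 fwd=0
After 2 (visit(L)): cur=L back=2 fwd=0
After 3 (back): cur=V back=1 fwd=1
After 4 (back): cur=HOME back=0 fwd=2
After 5 (visit(E)): cur=E back=1 fwd=0
After 6 (back): cur=HOME back=0 fwd=1
After 7 (forward): cur=E back=1 fwd=0
After 8 (back): cur=HOME back=0 fwd=1
After 9 (forward): cur=E back=1 fwd=0
After 10 (back): cur=HOME back=0 fwd=1
After 11 (visit(P)): cur=P back=1 fwd=0
After 12 (visit(H)): cur=H back=2 fwd=0
After 13 (back): cur=P back=1 fwd=1

Answer: yes yes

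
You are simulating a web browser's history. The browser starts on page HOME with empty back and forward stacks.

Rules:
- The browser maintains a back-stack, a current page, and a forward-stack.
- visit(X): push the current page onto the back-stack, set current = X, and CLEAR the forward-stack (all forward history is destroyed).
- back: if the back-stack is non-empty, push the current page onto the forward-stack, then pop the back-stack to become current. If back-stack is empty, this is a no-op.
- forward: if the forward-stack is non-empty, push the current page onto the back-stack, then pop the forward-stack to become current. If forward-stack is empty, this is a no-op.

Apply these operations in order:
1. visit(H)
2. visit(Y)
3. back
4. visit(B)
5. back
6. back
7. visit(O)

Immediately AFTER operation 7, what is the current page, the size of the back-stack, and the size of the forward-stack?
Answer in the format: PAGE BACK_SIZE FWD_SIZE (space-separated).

After 1 (visit(H)): cur=H back=1 fwd=0
After 2 (visit(Y)): cur=Y back=2 fwd=0
After 3 (back): cur=H back=1 fwd=1
After 4 (visit(B)): cur=B back=2 fwd=0
After 5 (back): cur=H back=1 fwd=1
After 6 (back): cur=HOME back=0 fwd=2
After 7 (visit(O)): cur=O back=1 fwd=0

O 1 0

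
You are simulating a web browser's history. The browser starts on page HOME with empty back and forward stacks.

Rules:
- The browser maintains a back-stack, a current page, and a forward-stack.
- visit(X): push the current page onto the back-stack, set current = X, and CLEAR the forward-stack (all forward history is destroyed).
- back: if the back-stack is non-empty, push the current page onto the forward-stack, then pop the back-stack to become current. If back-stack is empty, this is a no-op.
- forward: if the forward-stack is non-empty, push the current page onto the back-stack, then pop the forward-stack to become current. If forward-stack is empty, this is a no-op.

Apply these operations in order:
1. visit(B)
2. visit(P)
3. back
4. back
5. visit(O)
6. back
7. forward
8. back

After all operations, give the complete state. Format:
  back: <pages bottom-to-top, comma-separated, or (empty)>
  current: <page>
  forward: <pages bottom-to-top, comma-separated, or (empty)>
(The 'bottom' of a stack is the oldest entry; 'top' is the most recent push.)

After 1 (visit(B)): cur=B back=1 fwd=0
After 2 (visit(P)): cur=P back=2 fwd=0
After 3 (back): cur=B back=1 fwd=1
After 4 (back): cur=HOME back=0 fwd=2
After 5 (visit(O)): cur=O back=1 fwd=0
After 6 (back): cur=HOME back=0 fwd=1
After 7 (forward): cur=O back=1 fwd=0
After 8 (back): cur=HOME back=0 fwd=1

Answer: back: (empty)
current: HOME
forward: O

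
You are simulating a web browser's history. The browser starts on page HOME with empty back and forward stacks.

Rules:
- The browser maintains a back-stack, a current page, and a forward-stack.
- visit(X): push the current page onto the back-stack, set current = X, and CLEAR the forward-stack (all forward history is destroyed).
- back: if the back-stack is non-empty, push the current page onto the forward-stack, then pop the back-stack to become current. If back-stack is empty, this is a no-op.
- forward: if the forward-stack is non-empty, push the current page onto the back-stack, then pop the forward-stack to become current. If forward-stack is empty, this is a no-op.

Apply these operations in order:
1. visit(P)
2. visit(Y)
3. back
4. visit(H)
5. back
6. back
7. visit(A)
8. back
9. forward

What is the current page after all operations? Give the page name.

Answer: A

Derivation:
After 1 (visit(P)): cur=P back=1 fwd=0
After 2 (visit(Y)): cur=Y back=2 fwd=0
After 3 (back): cur=P back=1 fwd=1
After 4 (visit(H)): cur=H back=2 fwd=0
After 5 (back): cur=P back=1 fwd=1
After 6 (back): cur=HOME back=0 fwd=2
After 7 (visit(A)): cur=A back=1 fwd=0
After 8 (back): cur=HOME back=0 fwd=1
After 9 (forward): cur=A back=1 fwd=0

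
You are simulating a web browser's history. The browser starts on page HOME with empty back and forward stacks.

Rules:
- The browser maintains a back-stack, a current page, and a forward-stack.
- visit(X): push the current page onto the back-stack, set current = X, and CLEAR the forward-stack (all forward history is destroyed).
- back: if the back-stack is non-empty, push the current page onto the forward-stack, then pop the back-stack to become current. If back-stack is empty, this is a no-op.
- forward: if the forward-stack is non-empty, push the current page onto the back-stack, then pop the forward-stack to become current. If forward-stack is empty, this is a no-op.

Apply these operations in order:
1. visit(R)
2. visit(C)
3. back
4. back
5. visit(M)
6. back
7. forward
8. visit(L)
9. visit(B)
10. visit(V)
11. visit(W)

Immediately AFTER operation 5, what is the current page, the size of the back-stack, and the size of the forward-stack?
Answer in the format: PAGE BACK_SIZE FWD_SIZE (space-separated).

After 1 (visit(R)): cur=R back=1 fwd=0
After 2 (visit(C)): cur=C back=2 fwd=0
After 3 (back): cur=R back=1 fwd=1
After 4 (back): cur=HOME back=0 fwd=2
After 5 (visit(M)): cur=M back=1 fwd=0

M 1 0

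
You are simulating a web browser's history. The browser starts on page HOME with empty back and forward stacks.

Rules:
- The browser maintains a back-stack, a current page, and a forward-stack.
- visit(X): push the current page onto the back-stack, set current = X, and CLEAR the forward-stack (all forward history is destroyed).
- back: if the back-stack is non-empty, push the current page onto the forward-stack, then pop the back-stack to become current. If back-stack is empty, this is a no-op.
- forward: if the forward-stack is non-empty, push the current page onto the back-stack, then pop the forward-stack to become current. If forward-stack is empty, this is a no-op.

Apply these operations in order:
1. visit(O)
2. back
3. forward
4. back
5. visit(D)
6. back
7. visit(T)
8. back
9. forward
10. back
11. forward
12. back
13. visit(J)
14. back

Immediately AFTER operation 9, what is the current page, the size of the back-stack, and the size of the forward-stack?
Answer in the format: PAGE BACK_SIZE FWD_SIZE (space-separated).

After 1 (visit(O)): cur=O back=1 fwd=0
After 2 (back): cur=HOME back=0 fwd=1
After 3 (forward): cur=O back=1 fwd=0
After 4 (back): cur=HOME back=0 fwd=1
After 5 (visit(D)): cur=D back=1 fwd=0
After 6 (back): cur=HOME back=0 fwd=1
After 7 (visit(T)): cur=T back=1 fwd=0
After 8 (back): cur=HOME back=0 fwd=1
After 9 (forward): cur=T back=1 fwd=0

T 1 0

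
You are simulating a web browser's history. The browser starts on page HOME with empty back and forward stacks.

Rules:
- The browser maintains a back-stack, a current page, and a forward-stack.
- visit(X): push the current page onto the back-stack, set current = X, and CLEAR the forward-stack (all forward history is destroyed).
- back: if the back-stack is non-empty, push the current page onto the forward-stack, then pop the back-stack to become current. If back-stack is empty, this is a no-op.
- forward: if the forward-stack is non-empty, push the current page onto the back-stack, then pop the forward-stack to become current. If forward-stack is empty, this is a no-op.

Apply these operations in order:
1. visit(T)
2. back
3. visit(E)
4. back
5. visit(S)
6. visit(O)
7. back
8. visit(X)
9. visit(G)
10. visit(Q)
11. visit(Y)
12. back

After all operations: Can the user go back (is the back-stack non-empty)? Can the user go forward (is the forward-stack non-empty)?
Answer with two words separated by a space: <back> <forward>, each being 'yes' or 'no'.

After 1 (visit(T)): cur=T back=1 fwd=0
After 2 (back): cur=HOME back=0 fwd=1
After 3 (visit(E)): cur=E back=1 fwd=0
After 4 (back): cur=HOME back=0 fwd=1
After 5 (visit(S)): cur=S back=1 fwd=0
After 6 (visit(O)): cur=O back=2 fwd=0
After 7 (back): cur=S back=1 fwd=1
After 8 (visit(X)): cur=X back=2 fwd=0
After 9 (visit(G)): cur=G back=3 fwd=0
After 10 (visit(Q)): cur=Q back=4 fwd=0
After 11 (visit(Y)): cur=Y back=5 fwd=0
After 12 (back): cur=Q back=4 fwd=1

Answer: yes yes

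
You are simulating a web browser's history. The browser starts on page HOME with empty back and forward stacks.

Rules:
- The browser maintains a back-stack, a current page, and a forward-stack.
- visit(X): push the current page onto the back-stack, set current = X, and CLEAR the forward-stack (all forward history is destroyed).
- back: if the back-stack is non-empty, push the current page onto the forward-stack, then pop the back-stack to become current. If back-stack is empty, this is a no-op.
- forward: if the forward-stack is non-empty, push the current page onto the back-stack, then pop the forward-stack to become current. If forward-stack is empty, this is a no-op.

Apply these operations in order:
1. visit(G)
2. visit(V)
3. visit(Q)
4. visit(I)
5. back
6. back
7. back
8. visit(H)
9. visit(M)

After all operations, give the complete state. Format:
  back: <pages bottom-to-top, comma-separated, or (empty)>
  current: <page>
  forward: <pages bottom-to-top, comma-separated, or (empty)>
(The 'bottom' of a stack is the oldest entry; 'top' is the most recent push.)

After 1 (visit(G)): cur=G back=1 fwd=0
After 2 (visit(V)): cur=V back=2 fwd=0
After 3 (visit(Q)): cur=Q back=3 fwd=0
After 4 (visit(I)): cur=I back=4 fwd=0
After 5 (back): cur=Q back=3 fwd=1
After 6 (back): cur=V back=2 fwd=2
After 7 (back): cur=G back=1 fwd=3
After 8 (visit(H)): cur=H back=2 fwd=0
After 9 (visit(M)): cur=M back=3 fwd=0

Answer: back: HOME,G,H
current: M
forward: (empty)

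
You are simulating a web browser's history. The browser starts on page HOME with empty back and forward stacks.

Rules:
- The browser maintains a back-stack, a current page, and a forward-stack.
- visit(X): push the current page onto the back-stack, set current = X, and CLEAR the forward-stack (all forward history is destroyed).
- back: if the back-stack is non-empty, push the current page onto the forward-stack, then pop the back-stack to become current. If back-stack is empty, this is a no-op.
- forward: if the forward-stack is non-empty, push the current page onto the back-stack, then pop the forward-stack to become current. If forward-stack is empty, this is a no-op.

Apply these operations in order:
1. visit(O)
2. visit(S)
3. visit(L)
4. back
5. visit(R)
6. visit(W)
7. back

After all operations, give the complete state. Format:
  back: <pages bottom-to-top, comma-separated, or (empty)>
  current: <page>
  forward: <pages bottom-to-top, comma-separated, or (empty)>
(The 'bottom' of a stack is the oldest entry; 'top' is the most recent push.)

Answer: back: HOME,O,S
current: R
forward: W

Derivation:
After 1 (visit(O)): cur=O back=1 fwd=0
After 2 (visit(S)): cur=S back=2 fwd=0
After 3 (visit(L)): cur=L back=3 fwd=0
After 4 (back): cur=S back=2 fwd=1
After 5 (visit(R)): cur=R back=3 fwd=0
After 6 (visit(W)): cur=W back=4 fwd=0
After 7 (back): cur=R back=3 fwd=1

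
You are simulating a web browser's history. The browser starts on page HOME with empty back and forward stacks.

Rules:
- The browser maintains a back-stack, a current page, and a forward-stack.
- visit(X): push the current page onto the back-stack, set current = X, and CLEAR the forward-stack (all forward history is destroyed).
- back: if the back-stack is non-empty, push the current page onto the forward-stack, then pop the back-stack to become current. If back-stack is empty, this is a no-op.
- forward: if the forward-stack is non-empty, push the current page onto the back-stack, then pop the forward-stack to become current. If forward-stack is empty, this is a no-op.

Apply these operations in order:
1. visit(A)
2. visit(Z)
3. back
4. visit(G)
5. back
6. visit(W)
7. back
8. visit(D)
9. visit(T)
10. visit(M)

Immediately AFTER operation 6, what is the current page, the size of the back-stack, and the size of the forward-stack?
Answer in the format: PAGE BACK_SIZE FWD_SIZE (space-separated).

After 1 (visit(A)): cur=A back=1 fwd=0
After 2 (visit(Z)): cur=Z back=2 fwd=0
After 3 (back): cur=A back=1 fwd=1
After 4 (visit(G)): cur=G back=2 fwd=0
After 5 (back): cur=A back=1 fwd=1
After 6 (visit(W)): cur=W back=2 fwd=0

W 2 0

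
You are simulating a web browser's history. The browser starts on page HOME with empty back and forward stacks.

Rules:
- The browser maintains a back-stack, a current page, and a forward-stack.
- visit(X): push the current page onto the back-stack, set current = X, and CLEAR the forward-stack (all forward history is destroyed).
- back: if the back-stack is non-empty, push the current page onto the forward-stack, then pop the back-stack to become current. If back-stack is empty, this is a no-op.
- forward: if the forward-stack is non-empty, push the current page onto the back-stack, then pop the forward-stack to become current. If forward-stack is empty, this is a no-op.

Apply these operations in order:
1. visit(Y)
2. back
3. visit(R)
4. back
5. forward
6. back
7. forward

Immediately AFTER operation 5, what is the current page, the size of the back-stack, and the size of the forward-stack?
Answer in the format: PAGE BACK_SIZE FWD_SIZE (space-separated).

After 1 (visit(Y)): cur=Y back=1 fwd=0
After 2 (back): cur=HOME back=0 fwd=1
After 3 (visit(R)): cur=R back=1 fwd=0
After 4 (back): cur=HOME back=0 fwd=1
After 5 (forward): cur=R back=1 fwd=0

R 1 0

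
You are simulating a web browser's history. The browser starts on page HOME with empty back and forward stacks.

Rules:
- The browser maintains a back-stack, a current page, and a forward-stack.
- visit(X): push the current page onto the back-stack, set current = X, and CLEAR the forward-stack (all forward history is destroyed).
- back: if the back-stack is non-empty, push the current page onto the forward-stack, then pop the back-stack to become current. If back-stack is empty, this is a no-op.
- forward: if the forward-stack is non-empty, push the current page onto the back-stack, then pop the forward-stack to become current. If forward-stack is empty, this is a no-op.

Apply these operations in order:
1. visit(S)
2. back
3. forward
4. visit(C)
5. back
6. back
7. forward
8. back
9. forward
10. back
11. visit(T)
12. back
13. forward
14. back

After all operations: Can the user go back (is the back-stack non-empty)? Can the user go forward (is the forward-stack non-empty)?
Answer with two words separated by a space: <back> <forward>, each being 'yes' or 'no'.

After 1 (visit(S)): cur=S back=1 fwd=0
After 2 (back): cur=HOME back=0 fwd=1
After 3 (forward): cur=S back=1 fwd=0
After 4 (visit(C)): cur=C back=2 fwd=0
After 5 (back): cur=S back=1 fwd=1
After 6 (back): cur=HOME back=0 fwd=2
After 7 (forward): cur=S back=1 fwd=1
After 8 (back): cur=HOME back=0 fwd=2
After 9 (forward): cur=S back=1 fwd=1
After 10 (back): cur=HOME back=0 fwd=2
After 11 (visit(T)): cur=T back=1 fwd=0
After 12 (back): cur=HOME back=0 fwd=1
After 13 (forward): cur=T back=1 fwd=0
After 14 (back): cur=HOME back=0 fwd=1

Answer: no yes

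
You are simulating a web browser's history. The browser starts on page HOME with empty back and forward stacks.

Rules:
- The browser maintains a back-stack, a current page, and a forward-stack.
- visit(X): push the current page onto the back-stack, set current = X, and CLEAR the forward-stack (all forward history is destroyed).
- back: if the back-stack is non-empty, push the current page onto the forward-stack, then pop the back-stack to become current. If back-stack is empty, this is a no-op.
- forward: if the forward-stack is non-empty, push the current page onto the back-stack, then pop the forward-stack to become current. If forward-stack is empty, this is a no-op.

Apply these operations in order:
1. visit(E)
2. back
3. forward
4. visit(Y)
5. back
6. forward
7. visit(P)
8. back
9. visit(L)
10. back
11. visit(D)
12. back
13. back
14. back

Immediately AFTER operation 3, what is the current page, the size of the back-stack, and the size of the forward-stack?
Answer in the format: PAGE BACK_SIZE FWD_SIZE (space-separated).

After 1 (visit(E)): cur=E back=1 fwd=0
After 2 (back): cur=HOME back=0 fwd=1
After 3 (forward): cur=E back=1 fwd=0

E 1 0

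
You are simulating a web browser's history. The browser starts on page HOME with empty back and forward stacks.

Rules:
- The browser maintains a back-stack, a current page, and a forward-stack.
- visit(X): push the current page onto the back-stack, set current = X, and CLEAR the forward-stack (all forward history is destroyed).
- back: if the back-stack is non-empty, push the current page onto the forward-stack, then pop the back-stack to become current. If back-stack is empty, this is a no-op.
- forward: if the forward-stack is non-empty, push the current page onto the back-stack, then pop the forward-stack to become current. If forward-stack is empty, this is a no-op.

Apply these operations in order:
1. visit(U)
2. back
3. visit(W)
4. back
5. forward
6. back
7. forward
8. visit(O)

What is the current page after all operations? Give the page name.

After 1 (visit(U)): cur=U back=1 fwd=0
After 2 (back): cur=HOME back=0 fwd=1
After 3 (visit(W)): cur=W back=1 fwd=0
After 4 (back): cur=HOME back=0 fwd=1
After 5 (forward): cur=W back=1 fwd=0
After 6 (back): cur=HOME back=0 fwd=1
After 7 (forward): cur=W back=1 fwd=0
After 8 (visit(O)): cur=O back=2 fwd=0

Answer: O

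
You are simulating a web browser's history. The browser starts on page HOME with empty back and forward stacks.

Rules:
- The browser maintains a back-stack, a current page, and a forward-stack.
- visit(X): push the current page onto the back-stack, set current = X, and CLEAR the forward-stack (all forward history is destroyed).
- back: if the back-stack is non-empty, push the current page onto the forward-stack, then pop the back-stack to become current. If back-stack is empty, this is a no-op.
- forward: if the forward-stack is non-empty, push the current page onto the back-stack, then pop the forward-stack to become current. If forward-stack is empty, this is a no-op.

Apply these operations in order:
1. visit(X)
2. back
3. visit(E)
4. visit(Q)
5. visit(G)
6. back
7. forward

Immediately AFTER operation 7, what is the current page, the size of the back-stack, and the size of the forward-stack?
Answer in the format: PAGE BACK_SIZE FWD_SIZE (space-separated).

After 1 (visit(X)): cur=X back=1 fwd=0
After 2 (back): cur=HOME back=0 fwd=1
After 3 (visit(E)): cur=E back=1 fwd=0
After 4 (visit(Q)): cur=Q back=2 fwd=0
After 5 (visit(G)): cur=G back=3 fwd=0
After 6 (back): cur=Q back=2 fwd=1
After 7 (forward): cur=G back=3 fwd=0

G 3 0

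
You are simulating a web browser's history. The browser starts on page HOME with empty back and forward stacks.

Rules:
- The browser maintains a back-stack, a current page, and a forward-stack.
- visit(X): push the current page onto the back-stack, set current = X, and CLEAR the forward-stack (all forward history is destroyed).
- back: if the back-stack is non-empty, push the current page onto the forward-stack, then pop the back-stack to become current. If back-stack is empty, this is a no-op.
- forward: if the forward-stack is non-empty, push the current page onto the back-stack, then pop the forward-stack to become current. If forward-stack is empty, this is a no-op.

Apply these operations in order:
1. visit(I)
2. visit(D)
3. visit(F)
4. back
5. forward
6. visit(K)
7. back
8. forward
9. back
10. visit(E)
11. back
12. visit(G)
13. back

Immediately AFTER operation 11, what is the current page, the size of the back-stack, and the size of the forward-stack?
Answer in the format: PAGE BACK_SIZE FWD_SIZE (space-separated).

After 1 (visit(I)): cur=I back=1 fwd=0
After 2 (visit(D)): cur=D back=2 fwd=0
After 3 (visit(F)): cur=F back=3 fwd=0
After 4 (back): cur=D back=2 fwd=1
After 5 (forward): cur=F back=3 fwd=0
After 6 (visit(K)): cur=K back=4 fwd=0
After 7 (back): cur=F back=3 fwd=1
After 8 (forward): cur=K back=4 fwd=0
After 9 (back): cur=F back=3 fwd=1
After 10 (visit(E)): cur=E back=4 fwd=0
After 11 (back): cur=F back=3 fwd=1

F 3 1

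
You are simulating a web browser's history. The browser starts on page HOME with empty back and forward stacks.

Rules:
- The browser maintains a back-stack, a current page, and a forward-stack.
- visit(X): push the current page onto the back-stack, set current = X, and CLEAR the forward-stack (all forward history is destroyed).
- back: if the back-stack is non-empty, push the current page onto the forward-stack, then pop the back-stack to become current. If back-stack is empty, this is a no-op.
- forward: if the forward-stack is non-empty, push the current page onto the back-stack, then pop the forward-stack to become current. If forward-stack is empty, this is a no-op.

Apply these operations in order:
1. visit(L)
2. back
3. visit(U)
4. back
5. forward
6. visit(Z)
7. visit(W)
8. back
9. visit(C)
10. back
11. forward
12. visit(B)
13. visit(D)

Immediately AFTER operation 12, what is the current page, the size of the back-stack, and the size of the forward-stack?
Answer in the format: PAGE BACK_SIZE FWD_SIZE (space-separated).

After 1 (visit(L)): cur=L back=1 fwd=0
After 2 (back): cur=HOME back=0 fwd=1
After 3 (visit(U)): cur=U back=1 fwd=0
After 4 (back): cur=HOME back=0 fwd=1
After 5 (forward): cur=U back=1 fwd=0
After 6 (visit(Z)): cur=Z back=2 fwd=0
After 7 (visit(W)): cur=W back=3 fwd=0
After 8 (back): cur=Z back=2 fwd=1
After 9 (visit(C)): cur=C back=3 fwd=0
After 10 (back): cur=Z back=2 fwd=1
After 11 (forward): cur=C back=3 fwd=0
After 12 (visit(B)): cur=B back=4 fwd=0

B 4 0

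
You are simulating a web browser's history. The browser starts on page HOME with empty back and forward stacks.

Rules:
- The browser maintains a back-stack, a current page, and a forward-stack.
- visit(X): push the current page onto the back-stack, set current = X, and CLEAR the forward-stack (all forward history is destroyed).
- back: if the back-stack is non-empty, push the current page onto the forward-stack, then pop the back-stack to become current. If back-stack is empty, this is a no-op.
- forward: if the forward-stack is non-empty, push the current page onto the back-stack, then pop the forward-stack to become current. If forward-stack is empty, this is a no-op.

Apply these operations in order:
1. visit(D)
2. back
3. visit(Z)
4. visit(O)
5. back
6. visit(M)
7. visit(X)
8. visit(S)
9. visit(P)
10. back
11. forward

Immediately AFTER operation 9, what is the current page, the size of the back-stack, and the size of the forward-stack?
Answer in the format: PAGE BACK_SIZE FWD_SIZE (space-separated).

After 1 (visit(D)): cur=D back=1 fwd=0
After 2 (back): cur=HOME back=0 fwd=1
After 3 (visit(Z)): cur=Z back=1 fwd=0
After 4 (visit(O)): cur=O back=2 fwd=0
After 5 (back): cur=Z back=1 fwd=1
After 6 (visit(M)): cur=M back=2 fwd=0
After 7 (visit(X)): cur=X back=3 fwd=0
After 8 (visit(S)): cur=S back=4 fwd=0
After 9 (visit(P)): cur=P back=5 fwd=0

P 5 0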